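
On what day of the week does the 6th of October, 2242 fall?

Doomsday rule: the anchor day for the 2200s is Friday. For year 42: 42÷12 = 3 r 6, and 6÷4 = 1, so 3+6+1 = 10.
Friday + 10 ≡ Monday — that's 2242's doomsday.
In October the doomsday date is Oct 10.
Oct 6 is 4 days before Oct 10; 4 mod 7 = 4, so Monday − 4 = Thursday.

Thursday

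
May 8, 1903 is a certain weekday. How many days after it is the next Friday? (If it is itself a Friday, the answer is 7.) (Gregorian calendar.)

May 8, 1903 is a Friday.
From Friday to the next Friday is 7 days.

7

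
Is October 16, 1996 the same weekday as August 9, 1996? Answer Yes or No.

From Aug 9, 1996 to Oct 16, 1996 is 68 days.
68 mod 7 = 5, so they are different weekdays.
(Aug 9, 1996 is a Friday; Oct 16, 1996 is a Wednesday.)

No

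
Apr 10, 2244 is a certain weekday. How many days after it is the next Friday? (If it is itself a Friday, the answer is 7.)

Apr 10, 2244 is a Wednesday.
From Wednesday to the next Friday is 2 days.

2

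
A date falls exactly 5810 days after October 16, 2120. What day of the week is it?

First find the weekday of Oct 16, 2120. Doomsday rule: the anchor day for the 2100s is Sunday. For year 20: 20÷12 = 1 r 8, and 8÷4 = 2, so 1+8+2 = 11.
Sunday + 11 ≡ Thursday — that's 2120's doomsday.
In October the doomsday date is Oct 10.
Oct 16 is 6 days after Oct 10; 6 mod 7 = 6, so Thursday + 6 = Wednesday.
5810 mod 7 = 0, so 5810 days after a Wednesday is Wednesday + 0 = Wednesday.

Wednesday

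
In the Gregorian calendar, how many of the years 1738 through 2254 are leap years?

125

Multiples of 4 in [1738,2254]: 129.
Of those, multiples of 100: 5 (not leap unless ÷400).
Multiples of 400: 1.
Leap years = 129 − 5 + 1 = 125.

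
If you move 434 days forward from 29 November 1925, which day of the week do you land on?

First find the weekday of Nov 29, 1925. Doomsday rule: the anchor day for the 1900s is Wednesday. For year 25: 25÷12 = 2 r 1, and 1÷4 = 0, so 2+1+0 = 3.
Wednesday + 3 ≡ Saturday — that's 1925's doomsday.
In November the doomsday date is Nov 7.
Nov 29 is 22 days after Nov 7; 22 mod 7 = 1, so Saturday + 1 = Sunday.
434 mod 7 = 0, so 434 days after a Sunday is Sunday + 0 = Sunday.

Sunday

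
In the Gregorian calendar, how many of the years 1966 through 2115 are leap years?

36

Multiples of 4 in [1966,2115]: 37.
Of those, multiples of 100: 2 (not leap unless ÷400).
Multiples of 400: 1.
Leap years = 37 − 2 + 1 = 36.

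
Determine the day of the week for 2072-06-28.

Doomsday rule: the anchor day for the 2000s is Tuesday. For year 72: 72÷12 = 6 r 0, and 0÷4 = 0, so 6+0+0 = 6.
Tuesday + 6 ≡ Monday — that's 2072's doomsday.
In June the doomsday date is Jun 6.
Jun 28 is 22 days after Jun 6; 22 mod 7 = 1, so Monday + 1 = Tuesday.

Tuesday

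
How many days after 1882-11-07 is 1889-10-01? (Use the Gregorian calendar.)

Nov 7, 1882 → Nov 7, 1883: 365 days.
Nov 7, 1883 → Nov 7, 1884: 366 days (Feb 29, 1884 is in that span).
Nov 7, 1884 → Nov 7, 1885: 365 days.
Nov 7, 1885 → Nov 7, 1886: 365 days.
Nov 7, 1886 → Nov 7, 1887: 365 days.
Nov 7, 1887 → Nov 7, 1888: 366 days (Feb 29, 1888 is in that span).
Nov 7, 1888 → Dec 7, 1888: 30 days (November has 30).
Dec 7, 1888 → Jan 7, 1889: 31 days (December has 31).
Jan 7, 1889 → Feb 7, 1889: 31 days (January has 31).
Feb 7, 1889 → Mar 7, 1889: 28 days (February has 28).
Mar 7, 1889 → Apr 7, 1889: 31 days (March has 31).
Apr 7, 1889 → May 7, 1889: 30 days (April has 30).
May 7, 1889 → Jun 7, 1889: 31 days (May has 31).
Jun 7, 1889 → Jul 7, 1889: 30 days (June has 30).
Jul 7, 1889 → Aug 7, 1889: 31 days (July has 31).
Aug 7, 1889 → Sep 7, 1889: 31 days (August has 31).
Sep 7, 1889 → Oct 1, 1889: 24 days.
Total: 2520 days.

2520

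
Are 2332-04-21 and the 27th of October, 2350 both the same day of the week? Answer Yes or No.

From Apr 21, 2332 to Oct 27, 2350 is 6763 days.
6763 mod 7 = 1, so they are different weekdays.
(Apr 21, 2332 is a Thursday; Oct 27, 2350 is a Friday.)

No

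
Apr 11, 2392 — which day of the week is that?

Doomsday rule: the anchor day for the 2300s is Wednesday. For year 92: 92÷12 = 7 r 8, and 8÷4 = 2, so 7+8+2 = 17.
Wednesday + 17 ≡ Saturday — that's 2392's doomsday.
In April the doomsday date is Apr 4.
Apr 11 is 7 days after Apr 4; 7 mod 7 = 0, so Saturday + 0 = Saturday.

Saturday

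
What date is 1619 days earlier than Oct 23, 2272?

−366 (one year; includes Feb 29, 2272) → Oct 23, 2271 (1253 left).
−365 (one year) → Oct 23, 2270 (888 left).
−365 (one year) → Oct 23, 2269 (523 left).
−365 (one year) → Oct 23, 2268 (158 left).
−23 → Sep 30, 2268 (end of Sep, 30 days; 135 left).
−30 → Aug 31, 2268 (end of Aug, 31 days; 105 left).
−31 → Jul 31, 2268 (end of Jul, 31 days; 74 left).
−31 → Jun 30, 2268 (end of Jun, 30 days; 43 left).
−30 → May 31, 2268 (end of May, 31 days; 13 left).
−13 → May 18, 2268.

May 18, 2268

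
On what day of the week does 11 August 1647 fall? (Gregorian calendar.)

Sunday

Doomsday rule: the anchor day for the 1600s is Tuesday. For year 47: 47÷12 = 3 r 11, and 11÷4 = 2, so 3+11+2 = 16.
Tuesday + 16 ≡ Thursday — that's 1647's doomsday.
In August the doomsday date is Aug 8.
Aug 11 is 3 days after Aug 8; 3 mod 7 = 3, so Thursday + 3 = Sunday.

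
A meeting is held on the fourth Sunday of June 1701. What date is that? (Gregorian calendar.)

June 1, 1701 is a Wednesday.
The first Sunday is therefore June 5 (4 days later).
The fourth Sunday is 5 + 3×7 = June 26.

June 26, 1701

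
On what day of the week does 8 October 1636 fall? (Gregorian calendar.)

Wednesday

Doomsday rule: the anchor day for the 1600s is Tuesday. For year 36: 36÷12 = 3 r 0, and 0÷4 = 0, so 3+0+0 = 3.
Tuesday + 3 ≡ Friday — that's 1636's doomsday.
In October the doomsday date is Oct 10.
Oct 8 is 2 days before Oct 10; 2 mod 7 = 2, so Friday − 2 = Wednesday.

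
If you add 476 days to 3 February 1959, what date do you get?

+365 (one year) → Feb 3, 1960 (111 left).
Feb has 29 days: +27 → Mar 1, 1960 (84 left).
Mar has 31 days: +31 → Apr 1, 1960 (53 left).
Apr has 30 days: +30 → May 1, 1960 (23 left).
+23 → May 24, 1960.

May 24, 1960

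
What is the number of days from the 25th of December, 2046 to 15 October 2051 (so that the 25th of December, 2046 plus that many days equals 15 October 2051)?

Dec 25, 2046 → Dec 25, 2047: 365 days.
Dec 25, 2047 → Dec 25, 2048: 366 days (Feb 29, 2048 is in that span).
Dec 25, 2048 → Dec 25, 2049: 365 days.
Dec 25, 2049 → Dec 25, 2050: 365 days.
Dec 25, 2050 → Jan 25, 2051: 31 days (December has 31).
Jan 25, 2051 → Feb 25, 2051: 31 days (January has 31).
Feb 25, 2051 → Mar 25, 2051: 28 days (February has 28).
Mar 25, 2051 → Apr 25, 2051: 31 days (March has 31).
Apr 25, 2051 → May 25, 2051: 30 days (April has 30).
May 25, 2051 → Jun 25, 2051: 31 days (May has 31).
Jun 25, 2051 → Jul 25, 2051: 30 days (June has 30).
Jul 25, 2051 → Aug 25, 2051: 31 days (July has 31).
Aug 25, 2051 → Sep 25, 2051: 31 days (August has 31).
Sep 25, 2051 → Oct 15, 2051: 20 days.
Total: 1755 days.

1755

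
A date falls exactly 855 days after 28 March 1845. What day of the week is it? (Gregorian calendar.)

First find the weekday of Mar 28, 1845. Doomsday rule: the anchor day for the 1800s is Friday. For year 45: 45÷12 = 3 r 9, and 9÷4 = 2, so 3+9+2 = 14.
Friday + 14 ≡ Friday — that's 1845's doomsday.
In March the doomsday date is Mar 14.
Mar 28 is 14 days after Mar 14; 14 mod 7 = 0, so Friday + 0 = Friday.
855 mod 7 = 1, so 855 days after a Friday is Friday + 1 = Saturday.

Saturday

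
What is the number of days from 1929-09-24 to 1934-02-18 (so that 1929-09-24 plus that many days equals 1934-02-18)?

Sep 24, 1929 → Sep 24, 1930: 365 days.
Sep 24, 1930 → Sep 24, 1931: 365 days.
Sep 24, 1931 → Sep 24, 1932: 366 days (Feb 29, 1932 is in that span).
Sep 24, 1932 → Sep 24, 1933: 365 days.
Sep 24, 1933 → Oct 24, 1933: 30 days (September has 30).
Oct 24, 1933 → Nov 24, 1933: 31 days (October has 31).
Nov 24, 1933 → Dec 24, 1933: 30 days (November has 30).
Dec 24, 1933 → Jan 24, 1934: 31 days (December has 31).
Jan 24, 1934 → Feb 18, 1934: 25 days.
Total: 1608 days.

1608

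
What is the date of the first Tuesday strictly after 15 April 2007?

April 17, 2007

Apr 15, 2007 is a Sunday.
From Sunday to the next Tuesday is 2 days.
Apr 15, 2007 + 2 = Apr 17, 2007.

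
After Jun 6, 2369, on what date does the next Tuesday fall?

June 10, 2369

Jun 6, 2369 is a Friday.
From Friday to the next Tuesday is 4 days.
Jun 6, 2369 + 4 = Jun 10, 2369.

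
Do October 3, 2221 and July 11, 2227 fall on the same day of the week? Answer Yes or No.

From Oct 3, 2221 to Jul 11, 2227 is 2107 days.
2107 mod 7 = 0, so they are the same weekday.
(Oct 3, 2221 is a Wednesday; Jul 11, 2227 is a Wednesday.)

Yes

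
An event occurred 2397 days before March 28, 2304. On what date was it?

−366 (one year; includes Feb 29, 2304) → Mar 28, 2303 (2031 left).
−365 (one year) → Mar 28, 2302 (1666 left).
−365 (one year) → Mar 28, 2301 (1301 left).
−365 (one year) → Mar 28, 2300 (936 left).
−365 (one year) → Mar 28, 2299 (571 left).
−365 (one year) → Mar 28, 2298 (206 left).
−28 → Feb 28, 2298 (end of Feb, 28 days; 178 left).
−28 → Jan 31, 2298 (end of Jan, 31 days; 150 left).
−31 → Dec 31, 2297 (end of Dec, 31 days; 119 left).
−31 → Nov 30, 2297 (end of Nov, 30 days; 88 left).
−30 → Oct 31, 2297 (end of Oct, 31 days; 58 left).
−31 → Sep 30, 2297 (end of Sep, 30 days; 27 left).
−27 → Sep 3, 2297.

September 3, 2297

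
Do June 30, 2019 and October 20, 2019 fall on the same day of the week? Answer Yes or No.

Yes

From Jun 30, 2019 to Oct 20, 2019 is 112 days.
112 mod 7 = 0, so they are the same weekday.
(Jun 30, 2019 is a Sunday; Oct 20, 2019 is a Sunday.)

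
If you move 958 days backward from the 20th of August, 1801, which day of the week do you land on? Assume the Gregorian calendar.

First find the weekday of Aug 20, 1801. Doomsday rule: the anchor day for the 1800s is Friday. For year 01: 1÷12 = 0 r 1, and 1÷4 = 0, so 0+1+0 = 1.
Friday + 1 ≡ Saturday — that's 1801's doomsday.
In August the doomsday date is Aug 8.
Aug 20 is 12 days after Aug 8; 12 mod 7 = 5, so Saturday + 5 = Thursday.
958 mod 7 = 6, so 958 days before a Thursday is Thursday − 6 = Friday.

Friday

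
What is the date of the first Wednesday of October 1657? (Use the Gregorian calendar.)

October 3, 1657

October 1, 1657 is a Monday.
The first Wednesday is therefore October 3 (2 days later).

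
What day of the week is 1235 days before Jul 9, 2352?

Jul 9, 2352 is a Wednesday.
1235 mod 7 = 3, so 1235 days before a Wednesday is Wednesday − 3 = Sunday.

Sunday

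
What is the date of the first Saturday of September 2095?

September 1, 2095 is a Thursday.
The first Saturday is therefore September 3 (2 days later).

September 3, 2095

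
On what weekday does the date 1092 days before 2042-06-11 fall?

Wednesday

First find the weekday of Jun 11, 2042. Doomsday rule: the anchor day for the 2000s is Tuesday. For year 42: 42÷12 = 3 r 6, and 6÷4 = 1, so 3+6+1 = 10.
Tuesday + 10 ≡ Friday — that's 2042's doomsday.
In June the doomsday date is Jun 6.
Jun 11 is 5 days after Jun 6; 5 mod 7 = 5, so Friday + 5 = Wednesday.
1092 mod 7 = 0, so 1092 days before a Wednesday is Wednesday − 0 = Wednesday.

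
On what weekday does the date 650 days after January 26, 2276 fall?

Tuesday

First find the weekday of Jan 26, 2276. Doomsday rule: the anchor day for the 2200s is Friday. For year 76: 76÷12 = 6 r 4, and 4÷4 = 1, so 6+4+1 = 11.
Friday + 11 ≡ Tuesday — that's 2276's doomsday.
In January the doomsday date is Jan 4 (2276 is a leap year (divisible by 4)).
Jan 26 is 22 days after Jan 4; 22 mod 7 = 1, so Tuesday + 1 = Wednesday.
650 mod 7 = 6, so 650 days after a Wednesday is Wednesday + 6 = Tuesday.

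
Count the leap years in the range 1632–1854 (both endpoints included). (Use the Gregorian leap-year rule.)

54

Multiples of 4 in [1632,1854]: 56.
Of those, multiples of 100: 2 (not leap unless ÷400).
Multiples of 400: 0.
Leap years = 56 − 2 + 0 = 54.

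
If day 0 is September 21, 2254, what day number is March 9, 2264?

3457

Sep 21, 2254 → Sep 21, 2255: 365 days.
Sep 21, 2255 → Sep 21, 2256: 366 days (Feb 29, 2256 is in that span).
Sep 21, 2256 → Sep 21, 2257: 365 days.
Sep 21, 2257 → Sep 21, 2258: 365 days.
Sep 21, 2258 → Sep 21, 2259: 365 days.
Sep 21, 2259 → Sep 21, 2260: 366 days (Feb 29, 2260 is in that span).
Sep 21, 2260 → Sep 21, 2261: 365 days.
Sep 21, 2261 → Sep 21, 2262: 365 days.
Sep 21, 2262 → Sep 21, 2263: 365 days.
Sep 21, 2263 → Oct 21, 2263: 30 days (September has 30).
Oct 21, 2263 → Nov 21, 2263: 31 days (October has 31).
Nov 21, 2263 → Dec 21, 2263: 30 days (November has 30).
Dec 21, 2263 → Jan 21, 2264: 31 days (December has 31).
Jan 21, 2264 → Feb 21, 2264: 31 days (January has 31).
Feb 21, 2264 → Mar 9, 2264: 17 days.
Total: 3457 days.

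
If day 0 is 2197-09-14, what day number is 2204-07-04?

2484

Sep 14, 2197 → Sep 14, 2198: 365 days.
Sep 14, 2198 → Sep 14, 2199: 365 days.
Sep 14, 2199 → Sep 14, 2200: 365 days.
Sep 14, 2200 → Sep 14, 2201: 365 days.
Sep 14, 2201 → Sep 14, 2202: 365 days.
Sep 14, 2202 → Sep 14, 2203: 365 days.
Sep 14, 2203 → Oct 14, 2203: 30 days (September has 30).
Oct 14, 2203 → Nov 14, 2203: 31 days (October has 31).
Nov 14, 2203 → Dec 14, 2203: 30 days (November has 30).
Dec 14, 2203 → Jan 14, 2204: 31 days (December has 31).
Jan 14, 2204 → Feb 14, 2204: 31 days (January has 31).
Feb 14, 2204 → Mar 14, 2204: 29 days (February has 29).
Mar 14, 2204 → Apr 14, 2204: 31 days (March has 31).
Apr 14, 2204 → May 14, 2204: 30 days (April has 30).
May 14, 2204 → Jun 14, 2204: 31 days (May has 31).
Jun 14, 2204 → Jul 4, 2204: 20 days.
Total: 2484 days.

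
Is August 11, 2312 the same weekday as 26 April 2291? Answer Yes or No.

Yes

From Apr 26, 2291 to Aug 11, 2312 is 7777 days.
7777 mod 7 = 0, so they are the same weekday.
(Apr 26, 2291 is a Sunday; Aug 11, 2312 is a Sunday.)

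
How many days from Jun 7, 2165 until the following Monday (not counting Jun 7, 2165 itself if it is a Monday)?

3

Jun 7, 2165 is a Friday.
From Friday to the next Monday is 3 days.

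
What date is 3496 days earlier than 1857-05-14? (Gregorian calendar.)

October 18, 1847

−365 (one year) → May 14, 1856 (3131 left).
−366 (one year; includes Feb 29, 1856) → May 14, 1855 (2765 left).
−365 (one year) → May 14, 1854 (2400 left).
−365 (one year) → May 14, 1853 (2035 left).
−365 (one year) → May 14, 1852 (1670 left).
−366 (one year; includes Feb 29, 1852) → May 14, 1851 (1304 left).
−365 (one year) → May 14, 1850 (939 left).
−365 (one year) → May 14, 1849 (574 left).
−365 (one year) → May 14, 1848 (209 left).
−14 → Apr 30, 1848 (end of Apr, 30 days; 195 left).
−30 → Mar 31, 1848 (end of Mar, 31 days; 165 left).
−31 → Feb 29, 1848 (end of Feb, 29 days; 134 left).
−29 → Jan 31, 1848 (end of Jan, 31 days; 105 left).
−31 → Dec 31, 1847 (end of Dec, 31 days; 74 left).
−31 → Nov 30, 1847 (end of Nov, 30 days; 43 left).
−30 → Oct 31, 1847 (end of Oct, 31 days; 13 left).
−13 → Oct 18, 1847.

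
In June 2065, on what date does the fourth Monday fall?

June 22, 2065

June 1, 2065 is a Monday.
The first Monday is therefore June 1 (same day).
The fourth Monday is 1 + 3×7 = June 22.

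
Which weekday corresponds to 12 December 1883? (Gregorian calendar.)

Wednesday

Doomsday rule: the anchor day for the 1800s is Friday. For year 83: 83÷12 = 6 r 11, and 11÷4 = 2, so 6+11+2 = 19.
Friday + 19 ≡ Wednesday — that's 1883's doomsday.
In December the doomsday date is Dec 12.
Dec 12 is the doomsday itself: Wednesday.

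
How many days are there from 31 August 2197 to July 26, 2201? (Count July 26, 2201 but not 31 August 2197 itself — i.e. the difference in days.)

Aug 31, 2197 → Aug 31, 2198: 365 days.
Aug 31, 2198 → Aug 31, 2199: 365 days.
Aug 31, 2199 → Aug 31, 2200: 365 days.
Aug 31, 2200 → Sep 30, 2200: 30 days (August has 31).
Sep 30, 2200 → Oct 30, 2200: 30 days (September has 30).
Oct 30, 2200 → Nov 30, 2200: 31 days (October has 31).
Nov 30, 2200 → Dec 30, 2200: 30 days (November has 30).
Dec 30, 2200 → Jan 30, 2201: 31 days (December has 31).
Jan 30, 2201 → Feb 28, 2201: 29 days (January has 31).
Feb 28, 2201 → Mar 28, 2201: 28 days (February has 28).
Mar 28, 2201 → Apr 28, 2201: 31 days (March has 31).
Apr 28, 2201 → May 28, 2201: 30 days (April has 30).
May 28, 2201 → Jun 28, 2201: 31 days (May has 31).
Jun 28, 2201 → Jul 26, 2201: 28 days.
Total: 1424 days.

1424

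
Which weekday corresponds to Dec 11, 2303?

Friday

Doomsday rule: the anchor day for the 2300s is Wednesday. For year 03: 3÷12 = 0 r 3, and 3÷4 = 0, so 0+3+0 = 3.
Wednesday + 3 ≡ Saturday — that's 2303's doomsday.
In December the doomsday date is Dec 12.
Dec 11 is 1 day before Dec 12; 1 mod 7 = 1, so Saturday − 1 = Friday.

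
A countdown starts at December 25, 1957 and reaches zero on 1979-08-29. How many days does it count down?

Dec 25, 1957 → Dec 25, 1958: 365 days.
Dec 25, 1958 → Dec 25, 1959: 365 days.
Dec 25, 1959 → Dec 25, 1960: 366 days (Feb 29, 1960 is in that span).
Dec 25, 1960 → Dec 25, 1961: 365 days.
Dec 25, 1961 → Dec 25, 1962: 365 days.
Dec 25, 1962 → Dec 25, 1963: 365 days.
Dec 25, 1963 → Dec 25, 1964: 366 days (Feb 29, 1964 is in that span).
Dec 25, 1964 → Dec 25, 1965: 365 days.
Dec 25, 1965 → Dec 25, 1966: 365 days.
Dec 25, 1966 → Dec 25, 1967: 365 days.
Dec 25, 1967 → Dec 25, 1968: 366 days (Feb 29, 1968 is in that span).
Dec 25, 1968 → Dec 25, 1969: 365 days.
Dec 25, 1969 → Dec 25, 1970: 365 days.
Dec 25, 1970 → Dec 25, 1971: 365 days.
Dec 25, 1971 → Dec 25, 1972: 366 days (Feb 29, 1972 is in that span).
Dec 25, 1972 → Dec 25, 1973: 365 days.
Dec 25, 1973 → Dec 25, 1974: 365 days.
Dec 25, 1974 → Dec 25, 1975: 365 days.
Dec 25, 1975 → Dec 25, 1976: 366 days (Feb 29, 1976 is in that span).
Dec 25, 1976 → Dec 25, 1977: 365 days.
Dec 25, 1977 → Dec 25, 1978: 365 days.
Dec 25, 1978 → Jan 25, 1979: 31 days (December has 31).
Jan 25, 1979 → Feb 25, 1979: 31 days (January has 31).
Feb 25, 1979 → Mar 25, 1979: 28 days (February has 28).
Mar 25, 1979 → Apr 25, 1979: 31 days (March has 31).
Apr 25, 1979 → May 25, 1979: 30 days (April has 30).
May 25, 1979 → Jun 25, 1979: 31 days (May has 31).
Jun 25, 1979 → Jul 25, 1979: 30 days (June has 30).
Jul 25, 1979 → Aug 25, 1979: 31 days (July has 31).
Aug 25, 1979 → Aug 29, 1979: 4 days.
Total: 7917 days.

7917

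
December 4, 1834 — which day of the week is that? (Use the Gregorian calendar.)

Thursday

Doomsday rule: the anchor day for the 1800s is Friday. For year 34: 34÷12 = 2 r 10, and 10÷4 = 2, so 2+10+2 = 14.
Friday + 14 ≡ Friday — that's 1834's doomsday.
In December the doomsday date is Dec 12.
Dec 4 is 8 days before Dec 12; 8 mod 7 = 1, so Friday − 1 = Thursday.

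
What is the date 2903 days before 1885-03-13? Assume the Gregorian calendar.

−365 (one year) → Mar 13, 1884 (2538 left).
−366 (one year; includes Feb 29, 1884) → Mar 13, 1883 (2172 left).
−365 (one year) → Mar 13, 1882 (1807 left).
−365 (one year) → Mar 13, 1881 (1442 left).
−365 (one year) → Mar 13, 1880 (1077 left).
−366 (one year; includes Feb 29, 1880) → Mar 13, 1879 (711 left).
−365 (one year) → Mar 13, 1878 (346 left).
−13 → Feb 28, 1878 (end of Feb, 28 days; 333 left).
−28 → Jan 31, 1878 (end of Jan, 31 days; 305 left).
−31 → Dec 31, 1877 (end of Dec, 31 days; 274 left).
−31 → Nov 30, 1877 (end of Nov, 30 days; 243 left).
−30 → Oct 31, 1877 (end of Oct, 31 days; 213 left).
−31 → Sep 30, 1877 (end of Sep, 30 days; 182 left).
−30 → Aug 31, 1877 (end of Aug, 31 days; 152 left).
−31 → Jul 31, 1877 (end of Jul, 31 days; 121 left).
−31 → Jun 30, 1877 (end of Jun, 30 days; 90 left).
−30 → May 31, 1877 (end of May, 31 days; 60 left).
−31 → Apr 30, 1877 (end of Apr, 30 days; 29 left).
−29 → Apr 1, 1877.

April 1, 1877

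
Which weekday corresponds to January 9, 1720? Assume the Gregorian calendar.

Tuesday

Doomsday rule: the anchor day for the 1700s is Sunday. For year 20: 20÷12 = 1 r 8, and 8÷4 = 2, so 1+8+2 = 11.
Sunday + 11 ≡ Thursday — that's 1720's doomsday.
In January the doomsday date is Jan 4 (1720 is a leap year (divisible by 4)).
Jan 9 is 5 days after Jan 4; 5 mod 7 = 5, so Thursday + 5 = Tuesday.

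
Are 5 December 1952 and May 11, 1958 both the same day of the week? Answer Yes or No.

No

From Dec 5, 1952 to May 11, 1958 is 1983 days.
1983 mod 7 = 2, so they are different weekdays.
(Dec 5, 1952 is a Friday; May 11, 1958 is a Sunday.)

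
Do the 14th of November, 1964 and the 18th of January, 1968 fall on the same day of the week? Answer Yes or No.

No

From Nov 14, 1964 to Jan 18, 1968 is 1160 days.
1160 mod 7 = 5, so they are different weekdays.
(Nov 14, 1964 is a Saturday; Jan 18, 1968 is a Thursday.)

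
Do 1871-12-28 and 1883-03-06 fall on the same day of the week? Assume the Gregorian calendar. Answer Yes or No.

No

From Dec 28, 1871 to Mar 6, 1883 is 4086 days.
4086 mod 7 = 5, so they are different weekdays.
(Dec 28, 1871 is a Thursday; Mar 6, 1883 is a Tuesday.)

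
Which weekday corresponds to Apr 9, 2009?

Thursday

Doomsday rule: the anchor day for the 2000s is Tuesday. For year 09: 9÷12 = 0 r 9, and 9÷4 = 2, so 0+9+2 = 11.
Tuesday + 11 ≡ Saturday — that's 2009's doomsday.
In April the doomsday date is Apr 4.
Apr 9 is 5 days after Apr 4; 5 mod 7 = 5, so Saturday + 5 = Thursday.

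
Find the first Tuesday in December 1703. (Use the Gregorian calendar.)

December 4, 1703

December 1, 1703 is a Saturday.
The first Tuesday is therefore December 4 (3 days later).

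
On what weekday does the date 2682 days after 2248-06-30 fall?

Saturday

Jun 30, 2248 is a Friday.
2682 mod 7 = 1, so 2682 days after a Friday is Friday + 1 = Saturday.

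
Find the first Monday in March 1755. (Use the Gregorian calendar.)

March 1, 1755 is a Saturday.
The first Monday is therefore March 3 (2 days later).

March 3, 1755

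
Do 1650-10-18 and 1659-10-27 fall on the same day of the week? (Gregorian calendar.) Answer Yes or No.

From Oct 18, 1650 to Oct 27, 1659 is 3296 days.
3296 mod 7 = 6, so they are different weekdays.
(Oct 18, 1650 is a Tuesday; Oct 27, 1659 is a Monday.)

No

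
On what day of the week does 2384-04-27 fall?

Doomsday rule: the anchor day for the 2300s is Wednesday. For year 84: 84÷12 = 7 r 0, and 0÷4 = 0, so 7+0+0 = 7.
Wednesday + 7 ≡ Wednesday — that's 2384's doomsday.
In April the doomsday date is Apr 4.
Apr 27 is 23 days after Apr 4; 23 mod 7 = 2, so Wednesday + 2 = Friday.

Friday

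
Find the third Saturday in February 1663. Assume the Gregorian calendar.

February 17, 1663

February 1, 1663 is a Thursday.
The first Saturday is therefore February 3 (2 days later).
The third Saturday is 3 + 2×7 = February 17.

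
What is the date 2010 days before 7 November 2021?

−365 (one year) → Nov 7, 2020 (1645 left).
−366 (one year; includes Feb 29, 2020) → Nov 7, 2019 (1279 left).
−365 (one year) → Nov 7, 2018 (914 left).
−365 (one year) → Nov 7, 2017 (549 left).
−365 (one year) → Nov 7, 2016 (184 left).
−7 → Oct 31, 2016 (end of Oct, 31 days; 177 left).
−31 → Sep 30, 2016 (end of Sep, 30 days; 146 left).
−30 → Aug 31, 2016 (end of Aug, 31 days; 116 left).
−31 → Jul 31, 2016 (end of Jul, 31 days; 85 left).
−31 → Jun 30, 2016 (end of Jun, 30 days; 54 left).
−30 → May 31, 2016 (end of May, 31 days; 24 left).
−24 → May 7, 2016.

May 7, 2016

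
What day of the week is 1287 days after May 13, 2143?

Sunday

May 13, 2143 is a Monday.
1287 mod 7 = 6, so 1287 days after a Monday is Monday + 6 = Sunday.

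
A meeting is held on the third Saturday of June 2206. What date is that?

June 1, 2206 is a Sunday.
The first Saturday is therefore June 7 (6 days later).
The third Saturday is 7 + 2×7 = June 21.

June 21, 2206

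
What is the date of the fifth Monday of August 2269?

August 30, 2269

August 1, 2269 is a Sunday.
The first Monday is therefore August 2 (1 days later).
The fifth Monday is 2 + 4×7 = August 30.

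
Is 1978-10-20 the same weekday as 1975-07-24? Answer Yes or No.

No

From Jul 24, 1975 to Oct 20, 1978 is 1184 days.
1184 mod 7 = 1, so they are different weekdays.
(Jul 24, 1975 is a Thursday; Oct 20, 1978 is a Friday.)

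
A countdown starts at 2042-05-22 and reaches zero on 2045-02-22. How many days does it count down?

May 22, 2042 → May 22, 2043: 365 days.
May 22, 2043 → May 22, 2044: 366 days (Feb 29, 2044 is in that span).
May 22, 2044 → Jun 22, 2044: 31 days (May has 31).
Jun 22, 2044 → Jul 22, 2044: 30 days (June has 30).
Jul 22, 2044 → Aug 22, 2044: 31 days (July has 31).
Aug 22, 2044 → Sep 22, 2044: 31 days (August has 31).
Sep 22, 2044 → Oct 22, 2044: 30 days (September has 30).
Oct 22, 2044 → Nov 22, 2044: 31 days (October has 31).
Nov 22, 2044 → Dec 22, 2044: 30 days (November has 30).
Dec 22, 2044 → Jan 22, 2045: 31 days (December has 31).
Jan 22, 2045 → Feb 22, 2045: 31 days.
Total: 1007 days.

1007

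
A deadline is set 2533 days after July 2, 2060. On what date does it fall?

June 9, 2067

+365 (one year) → Jul 2, 2061 (2168 left).
+365 (one year) → Jul 2, 2062 (1803 left).
+365 (one year) → Jul 2, 2063 (1438 left).
+366 (one year; includes Feb 29, 2064) → Jul 2, 2064 (1072 left).
+365 (one year) → Jul 2, 2065 (707 left).
+365 (one year) → Jul 2, 2066 (342 left).
Jul has 31 days: +30 → Aug 1, 2066 (312 left).
Aug has 31 days: +31 → Sep 1, 2066 (281 left).
Sep has 30 days: +30 → Oct 1, 2066 (251 left).
Oct has 31 days: +31 → Nov 1, 2066 (220 left).
Nov has 30 days: +30 → Dec 1, 2066 (190 left).
Dec has 31 days: +31 → Jan 1, 2067 (159 left).
Jan has 31 days: +31 → Feb 1, 2067 (128 left).
Feb has 28 days: +28 → Mar 1, 2067 (100 left).
Mar has 31 days: +31 → Apr 1, 2067 (69 left).
Apr has 30 days: +30 → May 1, 2067 (39 left).
May has 31 days: +31 → Jun 1, 2067 (8 left).
+8 → Jun 9, 2067.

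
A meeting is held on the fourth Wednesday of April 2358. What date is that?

April 1, 2358 is a Tuesday.
The first Wednesday is therefore April 2 (1 days later).
The fourth Wednesday is 2 + 3×7 = April 23.

April 23, 2358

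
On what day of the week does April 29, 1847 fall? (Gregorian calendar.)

Thursday

Doomsday rule: the anchor day for the 1800s is Friday. For year 47: 47÷12 = 3 r 11, and 11÷4 = 2, so 3+11+2 = 16.
Friday + 16 ≡ Sunday — that's 1847's doomsday.
In April the doomsday date is Apr 4.
Apr 29 is 25 days after Apr 4; 25 mod 7 = 4, so Sunday + 4 = Thursday.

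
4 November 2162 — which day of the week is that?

Doomsday rule: the anchor day for the 2100s is Sunday. For year 62: 62÷12 = 5 r 2, and 2÷4 = 0, so 5+2+0 = 7.
Sunday + 7 ≡ Sunday — that's 2162's doomsday.
In November the doomsday date is Nov 7.
Nov 4 is 3 days before Nov 7; 3 mod 7 = 3, so Sunday − 3 = Thursday.

Thursday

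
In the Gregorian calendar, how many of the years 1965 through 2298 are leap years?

81

Multiples of 4 in [1965,2298]: 83.
Of those, multiples of 100: 3 (not leap unless ÷400).
Multiples of 400: 1.
Leap years = 83 − 3 + 1 = 81.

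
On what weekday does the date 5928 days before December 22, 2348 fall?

Thursday

First find the weekday of Dec 22, 2348. Doomsday rule: the anchor day for the 2300s is Wednesday. For year 48: 48÷12 = 4 r 0, and 0÷4 = 0, so 4+0+0 = 4.
Wednesday + 4 ≡ Sunday — that's 2348's doomsday.
In December the doomsday date is Dec 12.
Dec 22 is 10 days after Dec 12; 10 mod 7 = 3, so Sunday + 3 = Wednesday.
5928 mod 7 = 6, so 5928 days before a Wednesday is Wednesday − 6 = Thursday.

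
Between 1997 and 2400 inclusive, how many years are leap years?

98

Multiples of 4 in [1997,2400]: 101.
Of those, multiples of 100: 5 (not leap unless ÷400).
Multiples of 400: 2.
Leap years = 101 − 5 + 2 = 98.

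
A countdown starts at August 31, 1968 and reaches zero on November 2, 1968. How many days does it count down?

63

Aug 31, 1968 → Sep 30, 1968: 30 days (August has 31).
Sep 30, 1968 → Oct 30, 1968: 30 days (September has 30).
Oct 30, 1968 → Nov 2, 1968: 3 days.
Total: 63 days.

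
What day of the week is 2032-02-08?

Doomsday rule: the anchor day for the 2000s is Tuesday. For year 32: 32÷12 = 2 r 8, and 8÷4 = 2, so 2+8+2 = 12.
Tuesday + 12 ≡ Sunday — that's 2032's doomsday.
In February the doomsday date is Feb 29 (2032 is a leap year (divisible by 4)).
Feb 8 is 21 days before Feb 29; 21 mod 7 = 0, so Sunday − 0 = Sunday.

Sunday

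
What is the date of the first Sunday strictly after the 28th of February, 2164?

March 4, 2164

Feb 28, 2164 is a Tuesday.
From Tuesday to the next Sunday is 5 days.
Feb 28, 2164 + 5 = Mar 4, 2164.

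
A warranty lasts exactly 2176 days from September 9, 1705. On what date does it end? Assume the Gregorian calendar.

August 25, 1711

+365 (one year) → Sep 9, 1706 (1811 left).
+365 (one year) → Sep 9, 1707 (1446 left).
+366 (one year; includes Feb 29, 1708) → Sep 9, 1708 (1080 left).
+365 (one year) → Sep 9, 1709 (715 left).
+365 (one year) → Sep 9, 1710 (350 left).
Sep has 30 days: +22 → Oct 1, 1710 (328 left).
Oct has 31 days: +31 → Nov 1, 1710 (297 left).
Nov has 30 days: +30 → Dec 1, 1710 (267 left).
Dec has 31 days: +31 → Jan 1, 1711 (236 left).
Jan has 31 days: +31 → Feb 1, 1711 (205 left).
Feb has 28 days: +28 → Mar 1, 1711 (177 left).
Mar has 31 days: +31 → Apr 1, 1711 (146 left).
Apr has 30 days: +30 → May 1, 1711 (116 left).
May has 31 days: +31 → Jun 1, 1711 (85 left).
Jun has 30 days: +30 → Jul 1, 1711 (55 left).
Jul has 31 days: +31 → Aug 1, 1711 (24 left).
+24 → Aug 25, 1711.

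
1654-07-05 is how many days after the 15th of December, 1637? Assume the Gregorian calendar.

6046

Dec 15, 1637 → Dec 15, 1638: 365 days.
Dec 15, 1638 → Dec 15, 1639: 365 days.
Dec 15, 1639 → Dec 15, 1640: 366 days (Feb 29, 1640 is in that span).
Dec 15, 1640 → Dec 15, 1641: 365 days.
Dec 15, 1641 → Dec 15, 1642: 365 days.
Dec 15, 1642 → Dec 15, 1643: 365 days.
Dec 15, 1643 → Dec 15, 1644: 366 days (Feb 29, 1644 is in that span).
Dec 15, 1644 → Dec 15, 1645: 365 days.
Dec 15, 1645 → Dec 15, 1646: 365 days.
Dec 15, 1646 → Dec 15, 1647: 365 days.
Dec 15, 1647 → Dec 15, 1648: 366 days (Feb 29, 1648 is in that span).
Dec 15, 1648 → Dec 15, 1649: 365 days.
Dec 15, 1649 → Dec 15, 1650: 365 days.
Dec 15, 1650 → Dec 15, 1651: 365 days.
Dec 15, 1651 → Dec 15, 1652: 366 days (Feb 29, 1652 is in that span).
Dec 15, 1652 → Dec 15, 1653: 365 days.
Dec 15, 1653 → Jan 15, 1654: 31 days (December has 31).
Jan 15, 1654 → Feb 15, 1654: 31 days (January has 31).
Feb 15, 1654 → Mar 15, 1654: 28 days (February has 28).
Mar 15, 1654 → Apr 15, 1654: 31 days (March has 31).
Apr 15, 1654 → May 15, 1654: 30 days (April has 30).
May 15, 1654 → Jun 15, 1654: 31 days (May has 31).
Jun 15, 1654 → Jul 5, 1654: 20 days.
Total: 6046 days.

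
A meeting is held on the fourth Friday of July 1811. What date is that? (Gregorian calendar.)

July 1, 1811 is a Monday.
The first Friday is therefore July 5 (4 days later).
The fourth Friday is 5 + 3×7 = July 26.

July 26, 1811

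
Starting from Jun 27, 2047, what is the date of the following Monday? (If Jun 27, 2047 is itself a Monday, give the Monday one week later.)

July 1, 2047

Jun 27, 2047 is a Thursday.
From Thursday to the next Monday is 4 days.
Jun 27, 2047 + 4 = Jul 1, 2047.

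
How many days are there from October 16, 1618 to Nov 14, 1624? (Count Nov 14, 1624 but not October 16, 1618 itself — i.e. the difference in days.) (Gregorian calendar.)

Oct 16, 1618 → Oct 16, 1619: 365 days.
Oct 16, 1619 → Oct 16, 1620: 366 days (Feb 29, 1620 is in that span).
Oct 16, 1620 → Oct 16, 1621: 365 days.
Oct 16, 1621 → Oct 16, 1622: 365 days.
Oct 16, 1622 → Oct 16, 1623: 365 days.
Oct 16, 1623 → Nov 16, 1623: 31 days (October has 31).
Nov 16, 1623 → Dec 16, 1623: 30 days (November has 30).
Dec 16, 1623 → Jan 16, 1624: 31 days (December has 31).
Jan 16, 1624 → Feb 16, 1624: 31 days (January has 31).
Feb 16, 1624 → Mar 16, 1624: 29 days (February has 29).
Mar 16, 1624 → Apr 16, 1624: 31 days (March has 31).
Apr 16, 1624 → May 16, 1624: 30 days (April has 30).
May 16, 1624 → Jun 16, 1624: 31 days (May has 31).
Jun 16, 1624 → Jul 16, 1624: 30 days (June has 30).
Jul 16, 1624 → Aug 16, 1624: 31 days (July has 31).
Aug 16, 1624 → Sep 16, 1624: 31 days (August has 31).
Sep 16, 1624 → Oct 16, 1624: 30 days (September has 30).
Oct 16, 1624 → Nov 14, 1624: 29 days.
Total: 2221 days.

2221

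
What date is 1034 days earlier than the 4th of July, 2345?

September 4, 2342

−365 (one year) → Jul 4, 2344 (669 left).
−366 (one year; includes Feb 29, 2344) → Jul 4, 2343 (303 left).
−4 → Jun 30, 2343 (end of Jun, 30 days; 299 left).
−30 → May 31, 2343 (end of May, 31 days; 269 left).
−31 → Apr 30, 2343 (end of Apr, 30 days; 238 left).
−30 → Mar 31, 2343 (end of Mar, 31 days; 208 left).
−31 → Feb 28, 2343 (end of Feb, 28 days; 177 left).
−28 → Jan 31, 2343 (end of Jan, 31 days; 149 left).
−31 → Dec 31, 2342 (end of Dec, 31 days; 118 left).
−31 → Nov 30, 2342 (end of Nov, 30 days; 87 left).
−30 → Oct 31, 2342 (end of Oct, 31 days; 57 left).
−31 → Sep 30, 2342 (end of Sep, 30 days; 26 left).
−26 → Sep 4, 2342.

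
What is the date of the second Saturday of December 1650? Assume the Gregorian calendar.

December 1, 1650 is a Thursday.
The first Saturday is therefore December 3 (2 days later).
The second Saturday is 3 + 1×7 = December 10.

December 10, 1650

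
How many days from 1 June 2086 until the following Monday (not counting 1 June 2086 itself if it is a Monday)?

2

Jun 1, 2086 is a Saturday.
From Saturday to the next Monday is 2 days.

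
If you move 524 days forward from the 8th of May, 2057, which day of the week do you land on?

Monday

May 8, 2057 is a Tuesday.
524 mod 7 = 6, so 524 days after a Tuesday is Tuesday + 6 = Monday.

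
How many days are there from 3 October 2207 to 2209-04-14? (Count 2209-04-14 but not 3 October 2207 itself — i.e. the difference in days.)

Oct 3, 2207 → Oct 3, 2208: 366 days (Feb 29, 2208 is in that span).
Oct 3, 2208 → Nov 3, 2208: 31 days (October has 31).
Nov 3, 2208 → Dec 3, 2208: 30 days (November has 30).
Dec 3, 2208 → Jan 3, 2209: 31 days (December has 31).
Jan 3, 2209 → Feb 3, 2209: 31 days (January has 31).
Feb 3, 2209 → Mar 3, 2209: 28 days (February has 28).
Mar 3, 2209 → Apr 3, 2209: 31 days (March has 31).
Apr 3, 2209 → Apr 14, 2209: 11 days.
Total: 559 days.

559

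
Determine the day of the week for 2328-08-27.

Doomsday rule: the anchor day for the 2300s is Wednesday. For year 28: 28÷12 = 2 r 4, and 4÷4 = 1, so 2+4+1 = 7.
Wednesday + 7 ≡ Wednesday — that's 2328's doomsday.
In August the doomsday date is Aug 8.
Aug 27 is 19 days after Aug 8; 19 mod 7 = 5, so Wednesday + 5 = Monday.

Monday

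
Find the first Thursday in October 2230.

October 7, 2230

October 1, 2230 is a Friday.
The first Thursday is therefore October 7 (6 days later).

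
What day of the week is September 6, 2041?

January 1, 2041 is a Tuesday.
Jan 1, 2041 → Feb 1, 2041: 31 days (January has 31).
Feb 1, 2041 → Mar 1, 2041: 28 days (February has 28).
Mar 1, 2041 → Apr 1, 2041: 31 days (March has 31).
Apr 1, 2041 → May 1, 2041: 30 days (April has 30).
May 1, 2041 → Jun 1, 2041: 31 days (May has 31).
Jun 1, 2041 → Jul 1, 2041: 30 days (June has 30).
Jul 1, 2041 → Aug 1, 2041: 31 days (July has 31).
Aug 1, 2041 → Sep 1, 2041: 31 days (August has 31).
Sep 1, 2041 → Sep 6, 2041: 5 days.
Total: 248 days.
248 mod 7 = 3, so Tuesday + 3 = Friday.

Friday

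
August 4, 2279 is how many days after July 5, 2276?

1125

Jul 5, 2276 → Jul 5, 2277: 365 days.
Jul 5, 2277 → Jul 5, 2278: 365 days.
Jul 5, 2278 → Aug 5, 2278: 31 days (July has 31).
Aug 5, 2278 → Sep 5, 2278: 31 days (August has 31).
Sep 5, 2278 → Oct 5, 2278: 30 days (September has 30).
Oct 5, 2278 → Nov 5, 2278: 31 days (October has 31).
Nov 5, 2278 → Dec 5, 2278: 30 days (November has 30).
Dec 5, 2278 → Jan 5, 2279: 31 days (December has 31).
Jan 5, 2279 → Feb 5, 2279: 31 days (January has 31).
Feb 5, 2279 → Mar 5, 2279: 28 days (February has 28).
Mar 5, 2279 → Apr 5, 2279: 31 days (March has 31).
Apr 5, 2279 → May 5, 2279: 30 days (April has 30).
May 5, 2279 → Jun 5, 2279: 31 days (May has 31).
Jun 5, 2279 → Jul 5, 2279: 30 days (June has 30).
Jul 5, 2279 → Aug 4, 2279: 30 days.
Total: 1125 days.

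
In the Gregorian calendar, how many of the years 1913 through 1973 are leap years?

15

Multiples of 4 in [1913,1973]: 15.
Of those, multiples of 100: 0 (not leap unless ÷400).
Multiples of 400: 0.
Leap years = 15 − 0 + 0 = 15.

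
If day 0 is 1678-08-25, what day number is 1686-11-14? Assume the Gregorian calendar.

Aug 25, 1678 → Aug 25, 1679: 365 days.
Aug 25, 1679 → Aug 25, 1680: 366 days (Feb 29, 1680 is in that span).
Aug 25, 1680 → Aug 25, 1681: 365 days.
Aug 25, 1681 → Aug 25, 1682: 365 days.
Aug 25, 1682 → Aug 25, 1683: 365 days.
Aug 25, 1683 → Aug 25, 1684: 366 days (Feb 29, 1684 is in that span).
Aug 25, 1684 → Aug 25, 1685: 365 days.
Aug 25, 1685 → Aug 25, 1686: 365 days.
Aug 25, 1686 → Sep 25, 1686: 31 days (August has 31).
Sep 25, 1686 → Oct 25, 1686: 30 days (September has 30).
Oct 25, 1686 → Nov 14, 1686: 20 days.
Total: 3003 days.

3003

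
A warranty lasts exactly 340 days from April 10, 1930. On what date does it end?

Apr has 30 days: +21 → May 1, 1930 (319 left).
May has 31 days: +31 → Jun 1, 1930 (288 left).
Jun has 30 days: +30 → Jul 1, 1930 (258 left).
Jul has 31 days: +31 → Aug 1, 1930 (227 left).
Aug has 31 days: +31 → Sep 1, 1930 (196 left).
Sep has 30 days: +30 → Oct 1, 1930 (166 left).
Oct has 31 days: +31 → Nov 1, 1930 (135 left).
Nov has 30 days: +30 → Dec 1, 1930 (105 left).
Dec has 31 days: +31 → Jan 1, 1931 (74 left).
Jan has 31 days: +31 → Feb 1, 1931 (43 left).
Feb has 28 days: +28 → Mar 1, 1931 (15 left).
+15 → Mar 16, 1931.

March 16, 1931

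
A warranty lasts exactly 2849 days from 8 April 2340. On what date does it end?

January 26, 2348

+365 (one year) → Apr 8, 2341 (2484 left).
+365 (one year) → Apr 8, 2342 (2119 left).
+365 (one year) → Apr 8, 2343 (1754 left).
+366 (one year; includes Feb 29, 2344) → Apr 8, 2344 (1388 left).
+365 (one year) → Apr 8, 2345 (1023 left).
+365 (one year) → Apr 8, 2346 (658 left).
+365 (one year) → Apr 8, 2347 (293 left).
Apr has 30 days: +23 → May 1, 2347 (270 left).
May has 31 days: +31 → Jun 1, 2347 (239 left).
Jun has 30 days: +30 → Jul 1, 2347 (209 left).
Jul has 31 days: +31 → Aug 1, 2347 (178 left).
Aug has 31 days: +31 → Sep 1, 2347 (147 left).
Sep has 30 days: +30 → Oct 1, 2347 (117 left).
Oct has 31 days: +31 → Nov 1, 2347 (86 left).
Nov has 30 days: +30 → Dec 1, 2347 (56 left).
Dec has 31 days: +31 → Jan 1, 2348 (25 left).
+25 → Jan 26, 2348.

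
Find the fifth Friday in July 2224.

July 30, 2224

July 1, 2224 is a Thursday.
The first Friday is therefore July 2 (1 days later).
The fifth Friday is 2 + 4×7 = July 30.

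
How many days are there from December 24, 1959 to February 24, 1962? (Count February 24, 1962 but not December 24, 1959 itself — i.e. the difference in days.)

793

Dec 24, 1959 → Dec 24, 1960: 366 days (Feb 29, 1960 is in that span).
Dec 24, 1960 → Dec 24, 1961: 365 days.
Dec 24, 1961 → Jan 24, 1962: 31 days (December has 31).
Jan 24, 1962 → Feb 24, 1962: 31 days.
Total: 793 days.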